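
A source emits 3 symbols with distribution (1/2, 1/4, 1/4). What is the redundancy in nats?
0.0589 nats

Redundancy measures how far a source is from maximum entropy:
R = H_max - H(X)

Maximum entropy for 3 symbols: H_max = log_e(3) = 1.0986 nats
Actual entropy: H(X) = 1.0397 nats
Redundancy: R = 1.0986 - 1.0397 = 0.0589 nats

This redundancy represents potential for compression: the source could be compressed by 0.0589 nats per symbol.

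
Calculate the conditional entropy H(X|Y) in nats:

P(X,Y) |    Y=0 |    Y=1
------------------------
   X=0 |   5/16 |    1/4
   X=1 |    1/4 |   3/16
0.6852 nats

Using the chain rule: H(X|Y) = H(X,Y) - H(Y)

First, compute H(X,Y) = 1.3705 nats

Marginal P(Y) = (9/16, 7/16)
H(Y) = 0.6853 nats

H(X|Y) = H(X,Y) - H(Y) = 1.3705 - 0.6853 = 0.6852 nats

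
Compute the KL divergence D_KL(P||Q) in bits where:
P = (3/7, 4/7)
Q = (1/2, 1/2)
0.0148 bits

KL divergence: D_KL(P||Q) = Σ p(x) log(p(x)/q(x))

Computing term by term:
  x=0: 3/7 × log_2[(3/7)/(1/2)] = 3/7 × -0.2224 = -0.0953
  x=1: 4/7 × log_2[(4/7)/(1/2)] = 4/7 × 0.1926 = 0.1101

D_KL(P||Q) = 0.0148 bits

Note: KL divergence is always non-negative and equals 0 iff P = Q.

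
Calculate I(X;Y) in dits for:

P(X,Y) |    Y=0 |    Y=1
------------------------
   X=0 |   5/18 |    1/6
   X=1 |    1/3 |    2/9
0.0001 dits

Mutual information: I(X;Y) = H(X) + H(Y) - H(X,Y)

Marginals:
P(X) = (4/9, 5/9), H(X) = 0.2983 dits
P(Y) = (11/18, 7/18), H(Y) = 0.2902 dits

Joint entropy: H(X,Y) = 0.5884 dits

I(X;Y) = 0.2983 + 0.2902 - 0.5884 = 0.0001 dits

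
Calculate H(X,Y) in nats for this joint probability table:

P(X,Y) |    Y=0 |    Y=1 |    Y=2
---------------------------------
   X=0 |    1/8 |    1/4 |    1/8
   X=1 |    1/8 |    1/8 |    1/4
1.7329 nats

Joint entropy is H(X,Y) = -Σ_{x,y} p(x,y) log p(x,y).

Summing over all non-zero entries:
H(X,Y) = -[1/8·log_e(1/8) + 1/4·log_e(1/4) + 1/8·log_e(1/8) + 1/8·log_e(1/8) + 1/8·log_e(1/8) + 1/4·log_e(1/4)]
H(X,Y) = 1.7329 nats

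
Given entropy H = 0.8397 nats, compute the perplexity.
2.3157

Perplexity is e^H (or exp(H) for natural log).

H = 0.8397 nats
Perplexity = e^0.8397 = 2.3157

Interpretation: The model's uncertainty is equivalent to choosing uniformly among 2.3 options.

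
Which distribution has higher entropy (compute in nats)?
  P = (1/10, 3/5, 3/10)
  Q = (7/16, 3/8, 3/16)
Q

Computing entropies in nats:
H(P) = 0.8979
H(Q) = 1.0434

Distribution Q has higher entropy.

Intuition: The distribution closer to uniform (more spread out) has higher entropy.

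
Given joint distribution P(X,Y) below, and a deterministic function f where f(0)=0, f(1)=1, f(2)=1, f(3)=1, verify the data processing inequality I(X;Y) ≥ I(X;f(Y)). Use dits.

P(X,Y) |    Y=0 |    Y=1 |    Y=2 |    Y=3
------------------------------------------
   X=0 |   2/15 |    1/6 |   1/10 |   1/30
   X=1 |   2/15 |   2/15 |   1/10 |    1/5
I(X;Y) = 0.0256, I(X;f(Y)) = 0.0014, inequality holds: 0.0256 ≥ 0.0014

Data Processing Inequality: For any Markov chain X → Y → Z, we have I(X;Y) ≥ I(X;Z).

Here Z = f(Y) is a deterministic function of Y, forming X → Y → Z.

Original I(X;Y) = 0.0256 dits

After applying f:
P(X,Z) where Z=f(Y):
- P(X,Z=0) = P(X,Y=0)
- P(X,Z=1) = P(X,Y=1) + P(X,Y=2) + P(X,Y=3)

I(X;Z) = I(X;f(Y)) = 0.0014 dits

Verification: 0.0256 ≥ 0.0014 ✓

Information cannot be created by processing; the function f can only lose information about X.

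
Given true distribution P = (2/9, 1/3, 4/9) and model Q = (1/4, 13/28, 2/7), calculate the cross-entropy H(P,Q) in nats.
1.1206 nats

Cross-entropy: H(P,Q) = -Σ p(x) log q(x)

Alternatively: H(P,Q) = H(P) + D_KL(P||Q)
H(P) = 1.0609 nats
D_KL(P||Q) = 0.0597 nats

H(P,Q) = 1.0609 + 0.0597 = 1.1206 nats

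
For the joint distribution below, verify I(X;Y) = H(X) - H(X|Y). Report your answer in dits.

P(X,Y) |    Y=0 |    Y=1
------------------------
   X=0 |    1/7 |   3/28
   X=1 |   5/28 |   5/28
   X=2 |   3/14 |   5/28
I(X;Y) = 0.0007 dits

Mutual information has multiple equivalent forms:
- I(X;Y) = H(X) - H(X|Y)
- I(X;Y) = H(Y) - H(Y|X)
- I(X;Y) = H(X) + H(Y) - H(X,Y)

Computing all quantities:
H(X) = 0.4696, H(Y) = 0.2999, H(X,Y) = 0.7688
H(X|Y) = 0.4689, H(Y|X) = 0.2992

Verification:
H(X) - H(X|Y) = 0.4696 - 0.4689 = 0.0007
H(Y) - H(Y|X) = 0.2999 - 0.2992 = 0.0007
H(X) + H(Y) - H(X,Y) = 0.4696 + 0.2999 - 0.7688 = 0.0007

All forms give I(X;Y) = 0.0007 dits. ✓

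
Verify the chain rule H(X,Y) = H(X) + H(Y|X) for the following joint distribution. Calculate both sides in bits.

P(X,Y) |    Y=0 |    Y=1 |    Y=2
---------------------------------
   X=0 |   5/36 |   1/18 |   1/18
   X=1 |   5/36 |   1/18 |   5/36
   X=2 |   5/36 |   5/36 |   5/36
H(X,Y) = 3.0683, H(X) = 1.5546, H(Y|X) = 1.5137 (all in bits)

Chain rule: H(X,Y) = H(X) + H(Y|X)

Left side — joint entropy directly:
H(X,Y) = -Σ p(x,y) log p(x,y) = 3.0683 bits

Right side — compute H(Y|X) from the conditional distributions:
P(X) = (1/4, 1/3, 5/12), so H(X) = 1.5546 bits
H(Y|X) = Σ_x P(X=x) · H(Y|X=x):
  P(Y|X=0) = (5/9, 2/9, 2/9), H(Y|X=0) = 1.4355, weight P(X=0) = 1/4
  P(Y|X=1) = (5/12, 1/6, 5/12), H(Y|X=1) = 1.4834, weight P(X=1) = 1/3
  P(Y|X=2) = (1/3, 1/3, 1/3), H(Y|X=2) = 1.5850, weight P(X=2) = 5/12
H(Y|X) = 1.5137 bits

H(X) + H(Y|X) = 1.5546 + 1.5137 = 3.0683 bits

Both sides equal 3.0683 bits. ✓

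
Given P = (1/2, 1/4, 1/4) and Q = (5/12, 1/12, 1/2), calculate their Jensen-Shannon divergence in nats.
0.0449 nats

Jensen-Shannon divergence is:
JSD(P||Q) = 0.5 × D_KL(P||M) + 0.5 × D_KL(Q||M)
where M = 0.5 × (P + Q) is the mixture distribution.

M = 0.5 × (1/2, 1/4, 1/4) + 0.5 × (5/12, 1/12, 1/2) = (11/24, 1/6, 3/8)

D_KL(P||M) = 0.0435 nats
D_KL(Q||M) = 0.0464 nats

JSD(P||Q) = 0.5 × 0.0435 + 0.5 × 0.0464 = 0.0449 nats

Unlike KL divergence, JSD is symmetric and bounded: 0 ≤ JSD ≤ log(2).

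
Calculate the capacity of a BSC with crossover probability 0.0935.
0.5520 bits

For a binary symmetric channel (BSC) with error probability p:
Capacity C = 1 - H(p) bits per symbol

where H(p) = -p log₂(p) - (1-p) log₂(1-p) is the binary entropy function.

H(0.0935) = 0.4480 bits
C = 1 - 0.4480 = 0.5520 bits per symbol

This means we can reliably transmit up to 0.5520 bits of information per channel use.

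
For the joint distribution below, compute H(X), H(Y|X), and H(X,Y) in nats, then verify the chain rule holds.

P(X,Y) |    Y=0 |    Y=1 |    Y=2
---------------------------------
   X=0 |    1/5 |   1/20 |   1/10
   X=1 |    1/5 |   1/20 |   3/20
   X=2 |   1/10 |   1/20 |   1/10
H(X,Y) = 2.0685, H(X) = 1.0805, H(Y|X) = 0.9880 (all in nats)

Chain rule: H(X,Y) = H(X) + H(Y|X)

Left side — joint entropy directly:
H(X,Y) = -Σ p(x,y) log p(x,y) = 2.0685 nats

Right side — compute H(Y|X) from the conditional distributions:
P(X) = (7/20, 2/5, 1/4), so H(X) = 1.0805 nats
H(Y|X) = Σ_x P(X=x) · H(Y|X=x):
  P(Y|X=0) = (4/7, 1/7, 2/7), H(Y|X=0) = 0.9557, weight P(X=0) = 7/20
  P(Y|X=1) = (1/2, 1/8, 3/8), H(Y|X=1) = 0.9743, weight P(X=1) = 2/5
  P(Y|X=2) = (2/5, 1/5, 2/5), H(Y|X=2) = 1.0549, weight P(X=2) = 1/4
H(Y|X) = 0.9880 nats

H(X) + H(Y|X) = 1.0805 + 0.9880 = 2.0685 nats

Both sides equal 2.0685 nats. ✓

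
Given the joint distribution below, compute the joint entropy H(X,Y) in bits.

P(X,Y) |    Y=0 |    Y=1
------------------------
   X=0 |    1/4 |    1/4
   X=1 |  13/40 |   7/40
1.9670 bits

Joint entropy is H(X,Y) = -Σ_{x,y} p(x,y) log p(x,y).

Summing over all non-zero entries:
H(X,Y) = -[1/4·log_2(1/4) + 1/4·log_2(1/4) + 13/40·log_2(13/40) + 7/40·log_2(7/40)]
H(X,Y) = 1.9670 bits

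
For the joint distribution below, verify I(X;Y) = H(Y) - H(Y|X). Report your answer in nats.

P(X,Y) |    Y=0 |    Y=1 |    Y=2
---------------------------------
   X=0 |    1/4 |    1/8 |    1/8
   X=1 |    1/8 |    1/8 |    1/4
I(X;Y) = 0.0425 nats

Mutual information has multiple equivalent forms:
- I(X;Y) = H(X) - H(X|Y)
- I(X;Y) = H(Y) - H(Y|X)
- I(X;Y) = H(X) + H(Y) - H(X,Y)

Computing all quantities:
H(X) = 0.6931, H(Y) = 1.0822, H(X,Y) = 1.7329
H(X|Y) = 0.6507, H(Y|X) = 1.0397

Verification:
H(X) - H(X|Y) = 0.6931 - 0.6507 = 0.0425
H(Y) - H(Y|X) = 1.0822 - 1.0397 = 0.0425
H(X) + H(Y) - H(X,Y) = 0.6931 + 1.0822 - 1.7329 = 0.0425

All forms give I(X;Y) = 0.0425 nats. ✓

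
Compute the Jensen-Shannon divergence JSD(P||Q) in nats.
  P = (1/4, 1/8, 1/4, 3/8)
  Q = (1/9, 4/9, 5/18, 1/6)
0.0821 nats

Jensen-Shannon divergence is:
JSD(P||Q) = 0.5 × D_KL(P||M) + 0.5 × D_KL(Q||M)
where M = 0.5 × (P + Q) is the mixture distribution.

M = 0.5 × (1/4, 1/8, 1/4, 3/8) + 0.5 × (1/9, 4/9, 5/18, 1/6) = (0.180556, 0.284722, 0.263889, 0.270833)

D_KL(P||M) = 0.0870 nats
D_KL(Q||M) = 0.0773 nats

JSD(P||Q) = 0.5 × 0.0870 + 0.5 × 0.0773 = 0.0821 nats

Unlike KL divergence, JSD is symmetric and bounded: 0 ≤ JSD ≤ log(2).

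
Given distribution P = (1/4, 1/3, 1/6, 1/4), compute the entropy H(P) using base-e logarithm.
1.3580 nats

Shannon entropy is H(X) = -Σ p(x) log p(x).

For P = (1/4, 1/3, 1/6, 1/4):
H = -1/4 × log_e(1/4) -1/3 × log_e(1/3) -1/6 × log_e(1/6) -1/4 × log_e(1/4)
H = 1.3580 nats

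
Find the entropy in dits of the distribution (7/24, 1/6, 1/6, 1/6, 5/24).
0.6871 dits

Shannon entropy is H(X) = -Σ p(x) log p(x).

For P = (7/24, 1/6, 1/6, 1/6, 5/24):
H = -7/24 × log_10(7/24) -1/6 × log_10(1/6) -1/6 × log_10(1/6) -1/6 × log_10(1/6) -5/24 × log_10(5/24)
H = 0.6871 dits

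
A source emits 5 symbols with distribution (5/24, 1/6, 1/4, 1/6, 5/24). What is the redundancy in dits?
0.0052 dits

Redundancy measures how far a source is from maximum entropy:
R = H_max - H(X)

Maximum entropy for 5 symbols: H_max = log_10(5) = 0.6990 dits
Actual entropy: H(X) = 0.6937 dits
Redundancy: R = 0.6990 - 0.6937 = 0.0052 dits

This redundancy represents potential for compression: the source could be compressed by 0.0052 dits per symbol.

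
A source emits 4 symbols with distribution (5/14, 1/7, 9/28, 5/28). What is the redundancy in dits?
0.0296 dits

Redundancy measures how far a source is from maximum entropy:
R = H_max - H(X)

Maximum entropy for 4 symbols: H_max = log_10(4) = 0.6021 dits
Actual entropy: H(X) = 0.5725 dits
Redundancy: R = 0.6021 - 0.5725 = 0.0296 dits

This redundancy represents potential for compression: the source could be compressed by 0.0296 dits per symbol.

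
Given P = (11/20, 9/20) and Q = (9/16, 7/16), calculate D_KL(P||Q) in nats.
0.0003 nats

KL divergence: D_KL(P||Q) = Σ p(x) log(p(x)/q(x))

Computing term by term:
  x=0: 11/20 × log_e[(11/20)/(9/16)] = 11/20 × -0.0225 = -0.0124
  x=1: 9/20 × log_e[(9/20)/(7/16)] = 9/20 × 0.0282 = 0.0127

D_KL(P||Q) = 0.0003 nats

Note: KL divergence is always non-negative and equals 0 iff P = Q.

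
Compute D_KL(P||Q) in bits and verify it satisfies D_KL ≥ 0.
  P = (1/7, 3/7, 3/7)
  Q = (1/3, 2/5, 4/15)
0.1614 bits

KL divergence satisfies the Gibbs inequality: D_KL(P||Q) ≥ 0 for all distributions P, Q.

D_KL(P||Q) = Σ p(x) log(p(x)/q(x))
Term by term:
  x=0: 1/7 × log_2[(1/7)/(1/3)] = -0.1746
  x=1: 3/7 × log_2[(3/7)/(2/5)] = 0.0427
  x=2: 3/7 × log_2[(3/7)/(4/15)] = 0.2934
D_KL(P||Q) = 0.1614 bits

D_KL(P||Q) = 0.1614 ≥ 0 ✓

This non-negativity is a fundamental property: relative entropy cannot be negative because it measures how different Q is from P.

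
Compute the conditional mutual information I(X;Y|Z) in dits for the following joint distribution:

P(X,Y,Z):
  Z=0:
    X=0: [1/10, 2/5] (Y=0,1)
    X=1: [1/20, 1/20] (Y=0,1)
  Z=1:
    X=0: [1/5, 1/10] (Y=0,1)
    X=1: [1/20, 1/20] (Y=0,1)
0.0097 dits

Conditional mutual information: I(X;Y|Z) = H(X|Z) + H(Y|Z) - H(X,Y|Z)

H(Z) = 0.2923
H(X,Z) = 0.5074 → H(X|Z) = 0.2151
H(Y,Z) = 0.5537 → H(Y|Z) = 0.2615
H(X,Y,Z) = 0.7592 → H(X,Y|Z) = 0.4669

I(X;Y|Z) = 0.2151 + 0.2615 - 0.4669 = 0.0097 dits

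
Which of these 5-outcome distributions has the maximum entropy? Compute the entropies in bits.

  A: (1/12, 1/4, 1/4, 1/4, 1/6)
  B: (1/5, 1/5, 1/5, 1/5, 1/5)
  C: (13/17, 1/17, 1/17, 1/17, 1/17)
B

For a discrete distribution over n outcomes, entropy is maximized by the uniform distribution.

Computing entropies:
H(A) = 2.2296 bits
H(B) = 2.3219 bits
H(C) = 1.2577 bits

The uniform distribution (where all probabilities equal 1/5) achieves the maximum entropy of log_2(5) = 2.3219 bits.

Distribution B has the highest entropy.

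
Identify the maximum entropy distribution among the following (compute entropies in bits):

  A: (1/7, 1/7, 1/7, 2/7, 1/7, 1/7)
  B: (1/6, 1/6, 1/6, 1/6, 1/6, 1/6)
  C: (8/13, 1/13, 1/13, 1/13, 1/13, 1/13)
B

For a discrete distribution over n outcomes, entropy is maximized by the uniform distribution.

Computing entropies:
H(A) = 2.5216 bits
H(B) = 2.5850 bits
H(C) = 1.8543 bits

The uniform distribution (where all probabilities equal 1/6) achieves the maximum entropy of log_2(6) = 2.5850 bits.

Distribution B has the highest entropy.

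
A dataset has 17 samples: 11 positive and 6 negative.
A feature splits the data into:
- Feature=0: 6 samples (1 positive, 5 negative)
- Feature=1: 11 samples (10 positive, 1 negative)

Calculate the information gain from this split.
0.4229 bits

Information Gain = H(Y) - H(Y|Feature)

Before split:
P(positive) = 11/17 = 0.6471
H(Y) = 0.9367 bits

After split:
Feature=0: H = 0.6500 bits (weight = 6/17)
Feature=1: H = 0.4395 bits (weight = 11/17)
H(Y|Feature) = (6/17)×0.6500 + (11/17)×0.4395 = 0.5138 bits

Information Gain = 0.9367 - 0.5138 = 0.4229 bits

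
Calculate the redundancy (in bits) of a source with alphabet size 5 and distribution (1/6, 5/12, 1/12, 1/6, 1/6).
0.2044 bits

Redundancy measures how far a source is from maximum entropy:
R = H_max - H(X)

Maximum entropy for 5 symbols: H_max = log_2(5) = 2.3219 bits
Actual entropy: H(X) = 2.1175 bits
Redundancy: R = 2.3219 - 2.1175 = 0.2044 bits

This redundancy represents potential for compression: the source could be compressed by 0.2044 bits per symbol.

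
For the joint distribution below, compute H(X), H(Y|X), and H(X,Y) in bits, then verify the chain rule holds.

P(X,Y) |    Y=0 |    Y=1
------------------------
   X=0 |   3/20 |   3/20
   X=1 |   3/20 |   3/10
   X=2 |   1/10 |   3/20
H(X,Y) = 2.4955, H(X) = 1.5395, H(Y|X) = 0.9560 (all in bits)

Chain rule: H(X,Y) = H(X) + H(Y|X)

Left side — joint entropy directly:
H(X,Y) = -Σ p(x,y) log p(x,y) = 2.4955 bits

Right side — compute H(Y|X) from the conditional distributions:
P(X) = (3/10, 9/20, 1/4), so H(X) = 1.5395 bits
H(Y|X) = Σ_x P(X=x) · H(Y|X=x):
  P(Y|X=0) = (1/2, 1/2), H(Y|X=0) = 1.0000, weight P(X=0) = 3/10
  P(Y|X=1) = (1/3, 2/3), H(Y|X=1) = 0.9183, weight P(X=1) = 9/20
  P(Y|X=2) = (2/5, 3/5), H(Y|X=2) = 0.9710, weight P(X=2) = 1/4
H(Y|X) = 0.9560 bits

H(X) + H(Y|X) = 1.5395 + 0.9560 = 2.4955 bits

Both sides equal 2.4955 bits. ✓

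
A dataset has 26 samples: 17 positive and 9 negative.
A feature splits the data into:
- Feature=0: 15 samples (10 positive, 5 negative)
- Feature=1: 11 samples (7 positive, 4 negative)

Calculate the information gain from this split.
0.0007 bits

Information Gain = H(Y) - H(Y|Feature)

Before split:
P(positive) = 17/26 = 0.6538
H(Y) = 0.9306 bits

After split:
Feature=0: H = 0.9183 bits (weight = 15/26)
Feature=1: H = 0.9457 bits (weight = 11/26)
H(Y|Feature) = (15/26)×0.9183 + (11/26)×0.9457 = 0.9299 bits

Information Gain = 0.9306 - 0.9299 = 0.0007 bits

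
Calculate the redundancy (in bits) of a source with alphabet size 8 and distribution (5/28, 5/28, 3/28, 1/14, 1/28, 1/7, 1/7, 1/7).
0.1203 bits

Redundancy measures how far a source is from maximum entropy:
R = H_max - H(X)

Maximum entropy for 8 symbols: H_max = log_2(8) = 3.0000 bits
Actual entropy: H(X) = 2.8797 bits
Redundancy: R = 3.0000 - 2.8797 = 0.1203 bits

This redundancy represents potential for compression: the source could be compressed by 0.1203 bits per symbol.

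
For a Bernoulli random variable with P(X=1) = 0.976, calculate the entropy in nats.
0.1132 nats

The binary entropy function is:
H(p) = -p log(p) - (1-p) log(1-p)

H(0.976) = -0.976 × log_e(0.976) - 0.024 × log_e(0.024)
H(0.976) = 0.1132 nats

Note: Binary entropy is maximized at p=0.5 (H=1 bit) and minimized at p=0 or p=1 (H=0).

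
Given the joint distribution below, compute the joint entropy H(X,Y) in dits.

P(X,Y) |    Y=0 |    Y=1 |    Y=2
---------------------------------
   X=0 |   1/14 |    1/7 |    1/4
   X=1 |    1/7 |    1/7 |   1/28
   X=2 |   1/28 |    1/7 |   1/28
0.8703 dits

Joint entropy is H(X,Y) = -Σ_{x,y} p(x,y) log p(x,y).

Summing over all non-zero entries:
H(X,Y) = -[1/14·log_10(1/14) + 1/7·log_10(1/7) + 1/4·log_10(1/4) + 1/7·log_10(1/7) + 1/7·log_10(1/7) + 1/28·log_10(1/28) + 1/28·log_10(1/28) + 1/7·log_10(1/7) + 1/28·log_10(1/28)]
H(X,Y) = 0.8703 dits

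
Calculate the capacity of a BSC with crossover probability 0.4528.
0.0064 bits

For a binary symmetric channel (BSC) with error probability p:
Capacity C = 1 - H(p) bits per symbol

where H(p) = -p log₂(p) - (1-p) log₂(1-p) is the binary entropy function.

H(0.4528) = 0.9936 bits
C = 1 - 0.9936 = 0.0064 bits per symbol

This means we can reliably transmit up to 0.0064 bits of information per channel use.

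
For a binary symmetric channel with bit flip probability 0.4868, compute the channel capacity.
0.0005 bits

For a binary symmetric channel (BSC) with error probability p:
Capacity C = 1 - H(p) bits per symbol

where H(p) = -p log₂(p) - (1-p) log₂(1-p) is the binary entropy function.

H(0.4868) = 0.9995 bits
C = 1 - 0.9995 = 0.0005 bits per symbol

This means we can reliably transmit up to 0.0005 bits of information per channel use.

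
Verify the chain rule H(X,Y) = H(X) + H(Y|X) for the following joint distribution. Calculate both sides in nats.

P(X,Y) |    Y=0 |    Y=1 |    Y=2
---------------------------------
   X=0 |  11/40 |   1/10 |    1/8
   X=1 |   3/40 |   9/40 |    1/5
H(X,Y) = 1.6970, H(X) = 0.6931, H(Y|X) = 1.0038 (all in nats)

Chain rule: H(X,Y) = H(X) + H(Y|X)

Left side — joint entropy directly:
H(X,Y) = -Σ p(x,y) log p(x,y) = 1.6970 nats

Right side — compute H(Y|X) from the conditional distributions:
P(X) = (1/2, 1/2), so H(X) = 0.6931 nats
H(Y|X) = Σ_x P(X=x) · H(Y|X=x):
  P(Y|X=0) = (11/20, 1/5, 1/4), H(Y|X=0) = 0.9973, weight P(X=0) = 1/2
  P(Y|X=1) = (3/20, 9/20, 2/5), H(Y|X=1) = 1.0104, weight P(X=1) = 1/2
H(Y|X) = 1.0038 nats

H(X) + H(Y|X) = 0.6931 + 1.0038 = 1.6970 nats

Both sides equal 1.6970 nats. ✓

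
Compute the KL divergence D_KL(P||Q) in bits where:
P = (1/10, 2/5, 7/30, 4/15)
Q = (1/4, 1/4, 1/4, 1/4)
0.1406 bits

KL divergence: D_KL(P||Q) = Σ p(x) log(p(x)/q(x))

Computing term by term:
  x=0: 1/10 × log_2[(1/10)/(1/4)] = 1/10 × -1.3219 = -0.1322
  x=1: 2/5 × log_2[(2/5)/(1/4)] = 2/5 × 0.6781 = 0.2712
  x=2: 7/30 × log_2[(7/30)/(1/4)] = 7/30 × -0.0995 = -0.0232
  x=3: 4/15 × log_2[(4/15)/(1/4)] = 4/15 × 0.0931 = 0.0248

D_KL(P||Q) = 0.1406 bits

Note: KL divergence is always non-negative and equals 0 iff P = Q.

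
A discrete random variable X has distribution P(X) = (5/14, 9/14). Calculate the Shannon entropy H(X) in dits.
0.2831 dits

Shannon entropy is H(X) = -Σ p(x) log p(x).

For P = (5/14, 9/14):
H = -5/14 × log_10(5/14) -9/14 × log_10(9/14)
H = 0.2831 dits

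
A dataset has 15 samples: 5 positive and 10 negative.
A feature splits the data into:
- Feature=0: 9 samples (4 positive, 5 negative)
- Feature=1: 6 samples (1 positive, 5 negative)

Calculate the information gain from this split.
0.0636 bits

Information Gain = H(Y) - H(Y|Feature)

Before split:
P(positive) = 5/15 = 0.3333
H(Y) = 0.9183 bits

After split:
Feature=0: H = 0.9911 bits (weight = 9/15)
Feature=1: H = 0.6500 bits (weight = 6/15)
H(Y|Feature) = (9/15)×0.9911 + (6/15)×0.6500 = 0.8547 bits

Information Gain = 0.9183 - 0.8547 = 0.0636 bits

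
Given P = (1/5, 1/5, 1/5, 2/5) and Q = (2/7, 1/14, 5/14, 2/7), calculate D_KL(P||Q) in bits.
0.2210 bits

KL divergence: D_KL(P||Q) = Σ p(x) log(p(x)/q(x))

Computing term by term:
  x=0: 1/5 × log_2[(1/5)/(2/7)] = 1/5 × -0.5146 = -0.1029
  x=1: 1/5 × log_2[(1/5)/(1/14)] = 1/5 × 1.4854 = 0.2971
  x=2: 1/5 × log_2[(1/5)/(5/14)] = 1/5 × -0.8365 = -0.1673
  x=3: 2/5 × log_2[(2/5)/(2/7)] = 2/5 × 0.4854 = 0.1942

D_KL(P||Q) = 0.2210 bits

Note: KL divergence is always non-negative and equals 0 iff P = Q.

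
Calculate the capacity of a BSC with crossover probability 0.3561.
0.0606 bits

For a binary symmetric channel (BSC) with error probability p:
Capacity C = 1 - H(p) bits per symbol

where H(p) = -p log₂(p) - (1-p) log₂(1-p) is the binary entropy function.

H(0.3561) = 0.9394 bits
C = 1 - 0.9394 = 0.0606 bits per symbol

This means we can reliably transmit up to 0.0606 bits of information per channel use.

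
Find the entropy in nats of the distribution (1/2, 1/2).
0.6931 nats

Shannon entropy is H(X) = -Σ p(x) log p(x).

For P = (1/2, 1/2):
H = -1/2 × log_e(1/2) -1/2 × log_e(1/2)
H = 0.6931 nats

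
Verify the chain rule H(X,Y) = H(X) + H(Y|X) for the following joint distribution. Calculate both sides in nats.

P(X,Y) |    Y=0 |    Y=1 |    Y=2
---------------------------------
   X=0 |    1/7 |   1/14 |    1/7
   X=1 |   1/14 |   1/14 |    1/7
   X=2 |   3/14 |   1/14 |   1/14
H(X,Y) = 2.1066, H(X) = 1.0934, H(Y|X) = 1.0132 (all in nats)

Chain rule: H(X,Y) = H(X) + H(Y|X)

Left side — joint entropy directly:
H(X,Y) = -Σ p(x,y) log p(x,y) = 2.1066 nats

Right side — compute H(Y|X) from the conditional distributions:
P(X) = (5/14, 2/7, 5/14), so H(X) = 1.0934 nats
H(Y|X) = Σ_x P(X=x) · H(Y|X=x):
  P(Y|X=0) = (2/5, 1/5, 2/5), H(Y|X=0) = 1.0549, weight P(X=0) = 5/14
  P(Y|X=1) = (1/4, 1/4, 1/2), H(Y|X=1) = 1.0397, weight P(X=1) = 2/7
  P(Y|X=2) = (3/5, 1/5, 1/5), H(Y|X=2) = 0.9503, weight P(X=2) = 5/14
H(Y|X) = 1.0132 nats

H(X) + H(Y|X) = 1.0934 + 1.0132 = 2.1066 nats

Both sides equal 2.1066 nats. ✓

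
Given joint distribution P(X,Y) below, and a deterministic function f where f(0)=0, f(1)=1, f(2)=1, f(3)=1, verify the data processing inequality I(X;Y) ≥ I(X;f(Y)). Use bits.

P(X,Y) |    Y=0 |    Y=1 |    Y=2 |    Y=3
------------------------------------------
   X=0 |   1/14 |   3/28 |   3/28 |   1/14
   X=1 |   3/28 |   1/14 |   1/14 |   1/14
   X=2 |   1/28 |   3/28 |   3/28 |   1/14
I(X;Y) = 0.0387, I(X;f(Y)) = 0.0348, inequality holds: 0.0387 ≥ 0.0348

Data Processing Inequality: For any Markov chain X → Y → Z, we have I(X;Y) ≥ I(X;Z).

Here Z = f(Y) is a deterministic function of Y, forming X → Y → Z.

Original I(X;Y) = 0.0387 bits

After applying f:
P(X,Z) where Z=f(Y):
- P(X,Z=0) = P(X,Y=0)
- P(X,Z=1) = P(X,Y=1) + P(X,Y=2) + P(X,Y=3)

I(X;Z) = I(X;f(Y)) = 0.0348 bits

Verification: 0.0387 ≥ 0.0348 ✓

Information cannot be created by processing; the function f can only lose information about X.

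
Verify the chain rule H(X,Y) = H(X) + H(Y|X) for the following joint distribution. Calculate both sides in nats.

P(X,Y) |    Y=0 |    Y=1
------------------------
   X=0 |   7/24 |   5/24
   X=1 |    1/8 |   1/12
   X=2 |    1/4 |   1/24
H(X,Y) = 1.6322, H(X) = 1.0327, H(Y|X) = 0.5994 (all in nats)

Chain rule: H(X,Y) = H(X) + H(Y|X)

Left side — joint entropy directly:
H(X,Y) = -Σ p(x,y) log p(x,y) = 1.6322 nats

Right side — compute H(Y|X) from the conditional distributions:
P(X) = (1/2, 5/24, 7/24), so H(X) = 1.0327 nats
H(Y|X) = Σ_x P(X=x) · H(Y|X=x):
  P(Y|X=0) = (7/12, 5/12), H(Y|X=0) = 0.6792, weight P(X=0) = 1/2
  P(Y|X=1) = (3/5, 2/5), H(Y|X=1) = 0.6730, weight P(X=1) = 5/24
  P(Y|X=2) = (6/7, 1/7), H(Y|X=2) = 0.4101, weight P(X=2) = 7/24
H(Y|X) = 0.5994 nats

H(X) + H(Y|X) = 1.0327 + 0.5994 = 1.6322 nats

Both sides equal 1.6322 nats. ✓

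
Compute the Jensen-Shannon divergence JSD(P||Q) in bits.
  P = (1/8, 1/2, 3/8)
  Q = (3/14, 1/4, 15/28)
0.0495 bits

Jensen-Shannon divergence is:
JSD(P||Q) = 0.5 × D_KL(P||M) + 0.5 × D_KL(Q||M)
where M = 0.5 × (P + Q) is the mixture distribution.

M = 0.5 × (1/8, 1/2, 3/8) + 0.5 × (3/14, 1/4, 15/28) = (0.169643, 3/8, 0.455357)

D_KL(P||M) = 0.0474 bits
D_KL(Q||M) = 0.0516 bits

JSD(P||Q) = 0.5 × 0.0474 + 0.5 × 0.0516 = 0.0495 bits

Unlike KL divergence, JSD is symmetric and bounded: 0 ≤ JSD ≤ log(2).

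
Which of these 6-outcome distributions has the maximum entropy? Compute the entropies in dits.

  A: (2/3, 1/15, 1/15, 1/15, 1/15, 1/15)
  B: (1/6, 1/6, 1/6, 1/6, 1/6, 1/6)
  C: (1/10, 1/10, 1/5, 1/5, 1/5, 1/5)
B

For a discrete distribution over n outcomes, entropy is maximized by the uniform distribution.

Computing entropies:
H(A) = 0.5094 dits
H(B) = 0.7782 dits
H(C) = 0.7592 dits

The uniform distribution (where all probabilities equal 1/6) achieves the maximum entropy of log_10(6) = 0.7782 dits.

Distribution B has the highest entropy.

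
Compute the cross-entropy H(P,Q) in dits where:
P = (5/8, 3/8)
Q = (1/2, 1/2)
0.3010 dits

Cross-entropy: H(P,Q) = -Σ p(x) log q(x)

Alternatively: H(P,Q) = H(P) + D_KL(P||Q)
H(P) = 0.2873 dits
D_KL(P||Q) = 0.0137 dits

H(P,Q) = 0.2873 + 0.0137 = 0.3010 dits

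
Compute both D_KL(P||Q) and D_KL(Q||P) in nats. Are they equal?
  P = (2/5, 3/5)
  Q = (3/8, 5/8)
D_KL(P||Q) = 0.0013, D_KL(Q||P) = 0.0013

KL divergence is not symmetric: D_KL(P||Q) ≠ D_KL(Q||P) in general.

D_KL(P||Q) = 0.0013 nats
D_KL(Q||P) = 0.0013 nats

In this case they happen to be equal (to 4 decimal places).

This asymmetry is why KL divergence is not a true distance metric.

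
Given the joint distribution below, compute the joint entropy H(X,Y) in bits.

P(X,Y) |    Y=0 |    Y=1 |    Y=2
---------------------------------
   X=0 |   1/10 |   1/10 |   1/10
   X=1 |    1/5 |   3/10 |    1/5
2.4464 bits

Joint entropy is H(X,Y) = -Σ_{x,y} p(x,y) log p(x,y).

Summing over all non-zero entries:
H(X,Y) = -[1/10·log_2(1/10) + 1/10·log_2(1/10) + 1/10·log_2(1/10) + 1/5·log_2(1/5) + 3/10·log_2(3/10) + 1/5·log_2(1/5)]
H(X,Y) = 2.4464 bits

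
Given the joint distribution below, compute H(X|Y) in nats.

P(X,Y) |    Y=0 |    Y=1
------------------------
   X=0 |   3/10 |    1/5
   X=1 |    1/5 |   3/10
0.6730 nats

Using the chain rule: H(X|Y) = H(X,Y) - H(Y)

First, compute H(X,Y) = 1.3662 nats

Marginal P(Y) = (1/2, 1/2)
H(Y) = 0.6931 nats

H(X|Y) = H(X,Y) - H(Y) = 1.3662 - 0.6931 = 0.6730 nats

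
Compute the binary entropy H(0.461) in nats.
0.6901 nats

The binary entropy function is:
H(p) = -p log(p) - (1-p) log(1-p)

H(0.461) = -0.461 × log_e(0.461) - 0.539 × log_e(0.539)
H(0.461) = 0.6901 nats

Note: Binary entropy is maximized at p=0.5 (H=1 bit) and minimized at p=0 or p=1 (H=0).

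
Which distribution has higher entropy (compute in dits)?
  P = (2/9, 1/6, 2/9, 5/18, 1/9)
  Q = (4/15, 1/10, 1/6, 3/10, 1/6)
P

Computing entropies in dits:
H(P) = 0.6806
H(Q) = 0.6693

Distribution P has higher entropy.

Intuition: The distribution closer to uniform (more spread out) has higher entropy.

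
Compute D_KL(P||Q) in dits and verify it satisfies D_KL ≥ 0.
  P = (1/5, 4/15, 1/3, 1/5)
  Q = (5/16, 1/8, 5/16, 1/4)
0.0389 dits

KL divergence satisfies the Gibbs inequality: D_KL(P||Q) ≥ 0 for all distributions P, Q.

D_KL(P||Q) = Σ p(x) log(p(x)/q(x))
Term by term:
  x=0: 1/5 × log_10[(1/5)/(5/16)] = -0.0388
  x=1: 4/15 × log_10[(4/15)/(1/8)] = 0.0877
  x=2: 1/3 × log_10[(1/3)/(5/16)] = 0.0093
  x=3: 1/5 × log_10[(1/5)/(1/4)] = -0.0194
D_KL(P||Q) = 0.0389 dits

D_KL(P||Q) = 0.0389 ≥ 0 ✓

This non-negativity is a fundamental property: relative entropy cannot be negative because it measures how different Q is from P.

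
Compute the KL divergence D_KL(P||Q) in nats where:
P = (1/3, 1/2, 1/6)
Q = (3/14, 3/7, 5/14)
0.0973 nats

KL divergence: D_KL(P||Q) = Σ p(x) log(p(x)/q(x))

Computing term by term:
  x=0: 1/3 × log_e[(1/3)/(3/14)] = 1/3 × 0.4418 = 0.1473
  x=1: 1/2 × log_e[(1/2)/(3/7)] = 1/2 × 0.1542 = 0.0771
  x=2: 1/6 × log_e[(1/6)/(5/14)] = 1/6 × -0.7621 = -0.1270

D_KL(P||Q) = 0.0973 nats

Note: KL divergence is always non-negative and equals 0 iff P = Q.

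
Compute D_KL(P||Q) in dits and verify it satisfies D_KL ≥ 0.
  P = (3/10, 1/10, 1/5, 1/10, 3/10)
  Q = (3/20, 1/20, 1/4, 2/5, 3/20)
0.1311 dits

KL divergence satisfies the Gibbs inequality: D_KL(P||Q) ≥ 0 for all distributions P, Q.

D_KL(P||Q) = Σ p(x) log(p(x)/q(x))
Term by term:
  x=0: 3/10 × log_10[(3/10)/(3/20)] = 0.0903
  x=1: 1/10 × log_10[(1/10)/(1/20)] = 0.0301
  x=2: 1/5 × log_10[(1/5)/(1/4)] = -0.0194
  x=3: 1/10 × log_10[(1/10)/(2/5)] = -0.0602
  x=4: 3/10 × log_10[(3/10)/(3/20)] = 0.0903
D_KL(P||Q) = 0.1311 dits

D_KL(P||Q) = 0.1311 ≥ 0 ✓

This non-negativity is a fundamental property: relative entropy cannot be negative because it measures how different Q is from P.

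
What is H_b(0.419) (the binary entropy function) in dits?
0.2953 dits

The binary entropy function is:
H(p) = -p log(p) - (1-p) log(1-p)

H(0.419) = -0.419 × log_10(0.419) - 0.581 × log_10(0.581)
H(0.419) = 0.2953 dits

Note: Binary entropy is maximized at p=0.5 (H=1 bit) and minimized at p=0 or p=1 (H=0).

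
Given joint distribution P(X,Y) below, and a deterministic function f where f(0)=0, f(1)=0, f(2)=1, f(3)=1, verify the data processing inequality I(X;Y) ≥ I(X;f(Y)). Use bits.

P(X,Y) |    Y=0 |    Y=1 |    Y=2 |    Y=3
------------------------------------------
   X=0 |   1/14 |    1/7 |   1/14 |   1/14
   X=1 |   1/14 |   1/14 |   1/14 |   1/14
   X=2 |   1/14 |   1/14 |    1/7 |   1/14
I(X;Y) = 0.0410, I(X;f(Y)) = 0.0207, inequality holds: 0.0410 ≥ 0.0207

Data Processing Inequality: For any Markov chain X → Y → Z, we have I(X;Y) ≥ I(X;Z).

Here Z = f(Y) is a deterministic function of Y, forming X → Y → Z.

Original I(X;Y) = 0.0410 bits

After applying f:
P(X,Z) where Z=f(Y):
- P(X,Z=0) = P(X,Y=0) + P(X,Y=1)
- P(X,Z=1) = P(X,Y=2) + P(X,Y=3)

I(X;Z) = I(X;f(Y)) = 0.0207 bits

Verification: 0.0410 ≥ 0.0207 ✓

Information cannot be created by processing; the function f can only lose information about X.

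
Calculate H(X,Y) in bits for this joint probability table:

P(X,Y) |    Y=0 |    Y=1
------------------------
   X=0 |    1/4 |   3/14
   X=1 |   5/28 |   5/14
1.9506 bits

Joint entropy is H(X,Y) = -Σ_{x,y} p(x,y) log p(x,y).

Summing over all non-zero entries:
H(X,Y) = -[1/4·log_2(1/4) + 3/14·log_2(3/14) + 5/28·log_2(5/28) + 5/14·log_2(5/14)]
H(X,Y) = 1.9506 bits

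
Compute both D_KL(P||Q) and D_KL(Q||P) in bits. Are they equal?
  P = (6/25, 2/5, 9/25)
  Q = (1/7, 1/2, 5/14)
D_KL(P||Q) = 0.0550, D_KL(Q||P) = 0.0499

KL divergence is not symmetric: D_KL(P||Q) ≠ D_KL(Q||P) in general.

D_KL(P||Q) = 0.0550 bits
D_KL(Q||P) = 0.0499 bits

No, they are not equal!

This asymmetry is why KL divergence is not a true distance metric.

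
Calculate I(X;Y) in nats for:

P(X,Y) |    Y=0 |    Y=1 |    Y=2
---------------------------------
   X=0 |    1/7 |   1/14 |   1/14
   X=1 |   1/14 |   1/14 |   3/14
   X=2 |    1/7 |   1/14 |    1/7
0.0477 nats

Mutual information: I(X;Y) = H(X) + H(Y) - H(X,Y)

Marginals:
P(X) = (2/7, 5/14, 5/14), H(X) = 1.0934 nats
P(Y) = (5/14, 3/14, 3/7), H(Y) = 1.0609 nats

Joint entropy: H(X,Y) = 2.1066 nats

I(X;Y) = 1.0934 + 1.0609 - 2.1066 = 0.0477 nats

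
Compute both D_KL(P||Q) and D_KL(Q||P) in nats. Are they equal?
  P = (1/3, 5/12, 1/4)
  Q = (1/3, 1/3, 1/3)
D_KL(P||Q) = 0.0211, D_KL(Q||P) = 0.0215

KL divergence is not symmetric: D_KL(P||Q) ≠ D_KL(Q||P) in general.

D_KL(P||Q) = 0.0211 nats
D_KL(Q||P) = 0.0215 nats

No, they are not equal!

This asymmetry is why KL divergence is not a true distance metric.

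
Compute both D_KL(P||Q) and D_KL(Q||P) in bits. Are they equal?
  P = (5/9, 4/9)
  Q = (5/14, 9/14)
D_KL(P||Q) = 0.1175, D_KL(Q||P) = 0.1147

KL divergence is not symmetric: D_KL(P||Q) ≠ D_KL(Q||P) in general.

D_KL(P||Q) = 0.1175 bits
D_KL(Q||P) = 0.1147 bits

No, they are not equal!

This asymmetry is why KL divergence is not a true distance metric.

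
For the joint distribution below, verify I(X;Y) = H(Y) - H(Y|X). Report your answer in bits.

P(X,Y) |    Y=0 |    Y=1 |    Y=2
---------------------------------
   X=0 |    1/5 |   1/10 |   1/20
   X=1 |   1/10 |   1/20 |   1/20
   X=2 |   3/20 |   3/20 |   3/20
I(X;Y) = 0.0437 bits

Mutual information has multiple equivalent forms:
- I(X;Y) = H(X) - H(X|Y)
- I(X;Y) = H(Y) - H(Y|X)
- I(X;Y) = H(X) + H(Y) - H(X,Y)

Computing all quantities:
H(X) = 1.5129, H(Y) = 1.5395, H(X,Y) = 3.0087
H(X|Y) = 1.4692, H(Y|X) = 1.4958

Verification:
H(X) - H(X|Y) = 1.5129 - 1.4692 = 0.0437
H(Y) - H(Y|X) = 1.5395 - 1.4958 = 0.0437
H(X) + H(Y) - H(X,Y) = 1.5129 + 1.5395 - 3.0087 = 0.0437

All forms give I(X;Y) = 0.0437 bits. ✓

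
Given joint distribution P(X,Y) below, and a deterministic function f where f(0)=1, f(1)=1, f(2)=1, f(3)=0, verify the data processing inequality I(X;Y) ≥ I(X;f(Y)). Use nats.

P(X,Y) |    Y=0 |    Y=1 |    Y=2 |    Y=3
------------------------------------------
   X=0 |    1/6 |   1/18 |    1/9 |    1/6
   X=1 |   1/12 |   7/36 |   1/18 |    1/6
I(X;Y) = 0.0645, I(X;f(Y)) = 0.0000, inequality holds: 0.0645 ≥ 0.0000

Data Processing Inequality: For any Markov chain X → Y → Z, we have I(X;Y) ≥ I(X;Z).

Here Z = f(Y) is a deterministic function of Y, forming X → Y → Z.

Original I(X;Y) = 0.0645 nats

After applying f:
P(X,Z) where Z=f(Y):
- P(X,Z=0) = P(X,Y=3)
- P(X,Z=1) = P(X,Y=0) + P(X,Y=1) + P(X,Y=2)

I(X;Z) = I(X;f(Y)) = 0.0000 nats

Verification: 0.0645 ≥ 0.0000 ✓

Information cannot be created by processing; the function f can only lose information about X.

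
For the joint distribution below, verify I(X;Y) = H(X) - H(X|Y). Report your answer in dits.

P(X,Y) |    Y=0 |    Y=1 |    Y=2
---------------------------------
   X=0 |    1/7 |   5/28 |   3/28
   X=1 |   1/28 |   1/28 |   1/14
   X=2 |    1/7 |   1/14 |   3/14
I(X;Y) = 0.0200 dits

Mutual information has multiple equivalent forms:
- I(X;Y) = H(X) - H(X|Y)
- I(X;Y) = H(Y) - H(Y|X)
- I(X;Y) = H(X) + H(Y) - H(X,Y)

Computing all quantities:
H(X) = 0.4361, H(Y) = 0.4733, H(X,Y) = 0.8895
H(X|Y) = 0.4162, H(Y|X) = 0.4533

Verification:
H(X) - H(X|Y) = 0.4361 - 0.4162 = 0.0200
H(Y) - H(Y|X) = 0.4733 - 0.4533 = 0.0200
H(X) + H(Y) - H(X,Y) = 0.4361 + 0.4733 - 0.8895 = 0.0200

All forms give I(X;Y) = 0.0200 dits. ✓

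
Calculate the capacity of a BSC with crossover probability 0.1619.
0.3612 bits

For a binary symmetric channel (BSC) with error probability p:
Capacity C = 1 - H(p) bits per symbol

where H(p) = -p log₂(p) - (1-p) log₂(1-p) is the binary entropy function.

H(0.1619) = 0.6388 bits
C = 1 - 0.6388 = 0.3612 bits per symbol

This means we can reliably transmit up to 0.3612 bits of information per channel use.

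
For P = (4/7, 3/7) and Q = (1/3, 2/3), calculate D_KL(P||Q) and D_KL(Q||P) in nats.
D_KL(P||Q) = 0.1186, D_KL(Q||P) = 0.1149

KL divergence is not symmetric: D_KL(P||Q) ≠ D_KL(Q||P) in general.

D_KL(P||Q) = 0.1186 nats
D_KL(Q||P) = 0.1149 nats

No, they are not equal!

This asymmetry is why KL divergence is not a true distance metric.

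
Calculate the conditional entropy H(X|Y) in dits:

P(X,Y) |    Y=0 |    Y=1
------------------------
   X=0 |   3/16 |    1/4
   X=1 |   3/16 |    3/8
0.2956 dits

Using the chain rule: H(X|Y) = H(X,Y) - H(Y)

First, compute H(X,Y) = 0.5829 dits

Marginal P(Y) = (3/8, 5/8)
H(Y) = 0.2873 dits

H(X|Y) = H(X,Y) - H(Y) = 0.5829 - 0.2873 = 0.2956 dits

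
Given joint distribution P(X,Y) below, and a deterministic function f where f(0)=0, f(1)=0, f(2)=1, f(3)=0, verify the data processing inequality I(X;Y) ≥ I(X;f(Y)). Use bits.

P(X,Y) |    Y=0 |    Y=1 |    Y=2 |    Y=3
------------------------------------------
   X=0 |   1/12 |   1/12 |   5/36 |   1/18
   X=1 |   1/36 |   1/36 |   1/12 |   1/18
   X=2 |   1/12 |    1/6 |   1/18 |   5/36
I(X;Y) = 0.0969, I(X;f(Y)) = 0.0721, inequality holds: 0.0969 ≥ 0.0721

Data Processing Inequality: For any Markov chain X → Y → Z, we have I(X;Y) ≥ I(X;Z).

Here Z = f(Y) is a deterministic function of Y, forming X → Y → Z.

Original I(X;Y) = 0.0969 bits

After applying f:
P(X,Z) where Z=f(Y):
- P(X,Z=0) = P(X,Y=0) + P(X,Y=1) + P(X,Y=3)
- P(X,Z=1) = P(X,Y=2)

I(X;Z) = I(X;f(Y)) = 0.0721 bits

Verification: 0.0969 ≥ 0.0721 ✓

Information cannot be created by processing; the function f can only lose information about X.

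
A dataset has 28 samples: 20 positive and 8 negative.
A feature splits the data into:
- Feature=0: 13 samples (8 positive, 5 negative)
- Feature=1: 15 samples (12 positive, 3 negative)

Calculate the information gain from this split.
0.0301 bits

Information Gain = H(Y) - H(Y|Feature)

Before split:
P(positive) = 20/28 = 0.7143
H(Y) = 0.8631 bits

After split:
Feature=0: H = 0.9612 bits (weight = 13/28)
Feature=1: H = 0.7219 bits (weight = 15/28)
H(Y|Feature) = (13/28)×0.9612 + (15/28)×0.7219 = 0.8330 bits

Information Gain = 0.8631 - 0.8330 = 0.0301 bits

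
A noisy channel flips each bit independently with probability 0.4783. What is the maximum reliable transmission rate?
0.0014 bits

For a binary symmetric channel (BSC) with error probability p:
Capacity C = 1 - H(p) bits per symbol

where H(p) = -p log₂(p) - (1-p) log₂(1-p) is the binary entropy function.

H(0.4783) = 0.9986 bits
C = 1 - 0.9986 = 0.0014 bits per symbol

This means we can reliably transmit up to 0.0014 bits of information per channel use.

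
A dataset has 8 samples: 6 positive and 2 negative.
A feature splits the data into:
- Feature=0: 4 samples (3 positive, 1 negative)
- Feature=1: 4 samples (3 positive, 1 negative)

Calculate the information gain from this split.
0.0000 bits

Information Gain = H(Y) - H(Y|Feature)

Before split:
P(positive) = 6/8 = 0.7500
H(Y) = 0.8113 bits

After split:
Feature=0: H = 0.8113 bits (weight = 4/8)
Feature=1: H = 0.8113 bits (weight = 4/8)
H(Y|Feature) = (4/8)×0.8113 + (4/8)×0.8113 = 0.8113 bits

Information Gain = 0.8113 - 0.8113 = 0.0000 bits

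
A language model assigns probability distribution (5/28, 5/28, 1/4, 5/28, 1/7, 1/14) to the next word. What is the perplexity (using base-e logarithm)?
5.6745

Perplexity is e^H (or exp(H) for natural log).

First, H = -Σ p log p = 1.7360 nats
Perplexity = e^1.7360 = 5.6745

Interpretation: The model's uncertainty is equivalent to choosing uniformly among 5.7 options.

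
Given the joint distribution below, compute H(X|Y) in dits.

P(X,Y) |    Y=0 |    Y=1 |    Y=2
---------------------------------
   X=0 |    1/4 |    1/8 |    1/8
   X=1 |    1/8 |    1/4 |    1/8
0.2826 dits

Using the chain rule: H(X|Y) = H(X,Y) - H(Y)

First, compute H(X,Y) = 0.7526 dits

Marginal P(Y) = (3/8, 3/8, 1/4)
H(Y) = 0.4700 dits

H(X|Y) = H(X,Y) - H(Y) = 0.7526 - 0.4700 = 0.2826 dits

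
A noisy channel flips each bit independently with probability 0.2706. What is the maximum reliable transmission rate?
0.1577 bits

For a binary symmetric channel (BSC) with error probability p:
Capacity C = 1 - H(p) bits per symbol

where H(p) = -p log₂(p) - (1-p) log₂(1-p) is the binary entropy function.

H(0.2706) = 0.8423 bits
C = 1 - 0.8423 = 0.1577 bits per symbol

This means we can reliably transmit up to 0.1577 bits of information per channel use.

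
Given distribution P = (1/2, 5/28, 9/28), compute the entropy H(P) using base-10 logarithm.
0.4426 dits

Shannon entropy is H(X) = -Σ p(x) log p(x).

For P = (1/2, 5/28, 9/28):
H = -1/2 × log_10(1/2) -5/28 × log_10(5/28) -9/28 × log_10(9/28)
H = 0.4426 dits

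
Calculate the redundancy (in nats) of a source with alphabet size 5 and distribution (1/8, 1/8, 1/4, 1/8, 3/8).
0.1153 nats

Redundancy measures how far a source is from maximum entropy:
R = H_max - H(X)

Maximum entropy for 5 symbols: H_max = log_e(5) = 1.6094 nats
Actual entropy: H(X) = 1.4942 nats
Redundancy: R = 1.6094 - 1.4942 = 0.1153 nats

This redundancy represents potential for compression: the source could be compressed by 0.1153 nats per symbol.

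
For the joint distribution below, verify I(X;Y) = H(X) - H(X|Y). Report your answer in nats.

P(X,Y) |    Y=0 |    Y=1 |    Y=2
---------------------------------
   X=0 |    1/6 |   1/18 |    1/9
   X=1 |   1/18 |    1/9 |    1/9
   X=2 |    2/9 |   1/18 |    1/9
I(X;Y) = 0.0590 nats

Mutual information has multiple equivalent forms:
- I(X;Y) = H(X) - H(X|Y)
- I(X;Y) = H(Y) - H(Y|X)
- I(X;Y) = H(X) + H(Y) - H(X,Y)

Computing all quantities:
H(X) = 1.0893, H(Y) = 1.0609, H(X,Y) = 2.0911
H(X|Y) = 1.0303, H(Y|X) = 1.0018

Verification:
H(X) - H(X|Y) = 1.0893 - 1.0303 = 0.0590
H(Y) - H(Y|X) = 1.0609 - 1.0018 = 0.0590
H(X) + H(Y) - H(X,Y) = 1.0893 + 1.0609 - 2.0911 = 0.0590

All forms give I(X;Y) = 0.0590 nats. ✓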